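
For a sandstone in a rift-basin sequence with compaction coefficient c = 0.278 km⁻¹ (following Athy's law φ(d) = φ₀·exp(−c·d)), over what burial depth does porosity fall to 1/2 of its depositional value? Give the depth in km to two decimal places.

2.49 km

φ/φ₀ = 1/2 ⇒ exp(−c·d) = 1/2 ⇒ d = ln(2) / c
d = 0.6931 / 0.278 = 2.493 km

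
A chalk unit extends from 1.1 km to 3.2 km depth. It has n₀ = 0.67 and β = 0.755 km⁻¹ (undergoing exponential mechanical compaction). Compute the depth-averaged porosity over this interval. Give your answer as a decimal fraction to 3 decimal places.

⟨n⟩ = (1/(Z₂−Z₁)) ∫ n₀ e^(−βZ) dZ = n₀·(e^(−β·Z₁) − e^(−β·Z₂)) / (β·(Z₂−Z₁))
e^(−0.755×1.1) = 0.4358; e^(−0.755×3.2) = 0.0893
⟨n⟩ = 0.67 × (0.4358 − 0.0893) / (0.755 × 2.1) = 0.67 × 0.2186 = 0.1464

0.146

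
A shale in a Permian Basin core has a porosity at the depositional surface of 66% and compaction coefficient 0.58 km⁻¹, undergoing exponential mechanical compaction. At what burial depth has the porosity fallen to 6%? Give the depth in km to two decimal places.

Invert Athy's law: d = ln(phi₀/phi) / c
d = ln(0.66/0.06) / 0.58 = ln(11) / 0.58 = 2.3979 / 0.58 = 4.134 km

4.13 km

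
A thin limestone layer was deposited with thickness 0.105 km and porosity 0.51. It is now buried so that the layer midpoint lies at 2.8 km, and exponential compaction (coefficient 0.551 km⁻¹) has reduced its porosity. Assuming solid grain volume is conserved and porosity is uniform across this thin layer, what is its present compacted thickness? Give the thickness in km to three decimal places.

Porosity at 2.8 km: φ = 0.51·exp(−0.551×2.8) = 0.1090
Solid-volume conservation: h(1−φ) = h₀(1−φ₀) ⇒ h = h₀·(1−φ₀)/(1−φ)
h = 0.105 × (1 − 0.51)/(1 − 0.1090) = 0.105 × 0.5500 = 0.0577 km

0.058 km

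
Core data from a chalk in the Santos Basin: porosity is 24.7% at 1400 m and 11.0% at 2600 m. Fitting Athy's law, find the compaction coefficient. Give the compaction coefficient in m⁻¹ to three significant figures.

0.000674 m⁻¹

Working in km (1 km = 1000 m; β in km⁻¹ = β in m⁻¹ × 1000):
Athy: n(Z) = n₀ e^(−βZ) ⇒ n₁/n₂ = e^{β(Z₂−Z₁)} ⇒ β = ln(n₁/n₂)/(Z₂−Z₁)
β = ln(0.247/0.11) / (2.6 − 1.4) = ln(2.245) / 1.2 = 0.8089 / 1.2 = 0.6741 km⁻¹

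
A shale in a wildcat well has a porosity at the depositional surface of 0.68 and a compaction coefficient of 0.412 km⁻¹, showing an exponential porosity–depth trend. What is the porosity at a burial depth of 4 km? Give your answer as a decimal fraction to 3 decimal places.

0.131

phi = phi₀·exp(−k·z) = 0.68 × exp(−0.412 × 4) = 0.68 × exp(−1.648)
  = 0.68 × 0.1924 = 0.1309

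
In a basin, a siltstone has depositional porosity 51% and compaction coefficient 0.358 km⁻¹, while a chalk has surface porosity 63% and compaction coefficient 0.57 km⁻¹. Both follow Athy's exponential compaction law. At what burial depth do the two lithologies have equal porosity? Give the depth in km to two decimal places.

1.00 km

Set φ₀ₐ e^(−βₐz) = φ₀ᵦ e^(−βᵦz) ⇒ ln(φ₀ₐ/φ₀ᵦ) = (βₐ − βᵦ)·z
z = ln(0.51/0.63) / (0.358 − 0.57) = -0.2113 / -0.212 = 0.997 km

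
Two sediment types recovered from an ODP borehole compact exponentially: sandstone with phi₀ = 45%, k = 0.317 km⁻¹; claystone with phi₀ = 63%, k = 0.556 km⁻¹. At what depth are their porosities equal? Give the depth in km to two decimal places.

1.41 km

Set phi₀ₐ e^(−kₐz) = phi₀ᵦ e^(−kᵦz) ⇒ ln(phi₀ₐ/phi₀ᵦ) = (kₐ − kᵦ)·z
z = ln(0.45/0.63) / (0.317 − 0.556) = -0.3365 / -0.239 = 1.408 km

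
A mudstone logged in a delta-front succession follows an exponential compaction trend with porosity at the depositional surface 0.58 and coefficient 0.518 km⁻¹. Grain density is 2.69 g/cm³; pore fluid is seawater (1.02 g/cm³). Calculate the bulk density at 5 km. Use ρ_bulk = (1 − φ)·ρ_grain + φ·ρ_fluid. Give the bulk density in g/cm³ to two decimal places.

Porosity at depth: phi = 0.58·exp(−0.518×5) = 0.58×0.0750 = 0.0435
Bulk density: ρ_b = (1−phi)ρ_g + phi·ρ_f = 0.9565×2.69 + 0.0435×1.02
       = 2.573 + 0.044 = 2.617 g/cm³

2.62 g/cm³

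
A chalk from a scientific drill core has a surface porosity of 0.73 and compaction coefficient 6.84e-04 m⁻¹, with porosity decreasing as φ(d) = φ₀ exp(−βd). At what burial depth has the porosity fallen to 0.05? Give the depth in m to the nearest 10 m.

Working in km (1 km = 1000 m; β in km⁻¹ = β in m⁻¹ × 1000):
Invert Athy's law: d = ln(φ₀/φ) / β
d = ln(0.73/0.05) / 0.684 = ln(14.6) / 0.684 = 2.6810 / 0.684 = 3.920 km

3920 m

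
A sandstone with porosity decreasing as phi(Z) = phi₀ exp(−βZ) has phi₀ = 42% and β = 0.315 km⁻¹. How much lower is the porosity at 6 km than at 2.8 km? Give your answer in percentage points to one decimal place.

phi(2.8) = 0.42·e^(−0.315×2.8) = 0.1739
phi(6) = 0.42·e^(−0.315×6) = 0.0635
Δphi = 0.1739 − 0.0635 = 0.1104

11.0 percentage points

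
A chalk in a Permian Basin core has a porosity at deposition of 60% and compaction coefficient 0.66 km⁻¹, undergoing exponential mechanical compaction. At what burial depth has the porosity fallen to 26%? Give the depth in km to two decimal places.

1.27 km

Invert Athy's law: Z = ln(phi₀/phi) / k
Z = ln(0.6/0.26) / 0.66 = ln(2.308) / 0.66 = 0.8362 / 0.66 = 1.267 km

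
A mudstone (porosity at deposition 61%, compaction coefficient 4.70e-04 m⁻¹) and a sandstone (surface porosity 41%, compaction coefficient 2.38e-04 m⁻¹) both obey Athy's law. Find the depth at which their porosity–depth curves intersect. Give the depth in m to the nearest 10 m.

Working in km (1 km = 1000 m; β in km⁻¹ = β in m⁻¹ × 1000):
Set phi₀ₐ e^(−βₐz) = phi₀ᵦ e^(−βᵦz) ⇒ ln(phi₀ₐ/phi₀ᵦ) = (βₐ − βᵦ)·z
z = ln(0.61/0.41) / (0.47 − 0.238) = 0.3973 / 0.232 = 1.713 km

1710 m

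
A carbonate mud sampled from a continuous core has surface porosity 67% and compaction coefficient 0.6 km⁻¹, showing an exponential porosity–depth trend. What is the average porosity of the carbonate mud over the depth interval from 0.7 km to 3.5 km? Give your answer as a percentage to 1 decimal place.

21.3%

⟨φ⟩ = (1/(Z₂−Z₁)) ∫ φ₀ e^(−βZ) dZ = φ₀·(e^(−β·Z₁) − e^(−β·Z₂)) / (β·(Z₂−Z₁))
e^(−0.6×0.7) = 0.6570; e^(−0.6×3.5) = 0.1225
⟨φ⟩ = 0.67 × (0.6570 − 0.1225) / (0.6 × 2.8) = 0.67 × 0.3182 = 0.2132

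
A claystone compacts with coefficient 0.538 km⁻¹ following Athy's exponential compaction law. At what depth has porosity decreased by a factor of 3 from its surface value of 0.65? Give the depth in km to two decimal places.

φ/φ₀ = 1/3 ⇒ exp(−c·Z) = 1/3 ⇒ Z = ln(3) / c
Z = 1.0986 / 0.538 = 2.042 km

2.04 km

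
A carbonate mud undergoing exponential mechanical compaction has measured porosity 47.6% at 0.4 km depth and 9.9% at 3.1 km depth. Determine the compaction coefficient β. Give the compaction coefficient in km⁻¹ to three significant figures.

Athy: phi(d) = phi₀ e^(−βd) ⇒ phi₁/phi₂ = e^{β(d₂−d₁)} ⇒ β = ln(phi₁/phi₂)/(d₂−d₁)
β = ln(0.476/0.099) / (3.1 − 0.4) = ln(4.808) / 2.7 = 1.5703 / 2.7 = 0.5816 km⁻¹

0.582 km⁻¹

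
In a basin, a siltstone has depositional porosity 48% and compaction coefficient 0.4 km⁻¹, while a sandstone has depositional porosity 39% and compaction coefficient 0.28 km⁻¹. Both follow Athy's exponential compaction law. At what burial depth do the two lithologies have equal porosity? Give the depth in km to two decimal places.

Set phi₀ₐ e^(−βₐZ) = phi₀ᵦ e^(−βᵦZ) ⇒ ln(phi₀ₐ/phi₀ᵦ) = (βₐ − βᵦ)·Z
Z = ln(0.48/0.39) / (0.4 − 0.28) = 0.2076 / 0.12 = 1.730 km

1.73 km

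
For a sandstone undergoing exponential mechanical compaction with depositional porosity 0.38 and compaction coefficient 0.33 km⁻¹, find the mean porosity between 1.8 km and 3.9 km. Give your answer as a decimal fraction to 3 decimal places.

0.151

⟨n⟩ = (1/(d₂−d₁)) ∫ n₀ e^(−βd) dd = n₀·(e^(−β·d₁) − e^(−β·d₂)) / (β·(d₂−d₁))
e^(−0.33×1.8) = 0.5521; e^(−0.33×3.9) = 0.2761
⟨n⟩ = 0.38 × (0.5521 − 0.2761) / (0.33 × 2.1) = 0.38 × 0.3983 = 0.1514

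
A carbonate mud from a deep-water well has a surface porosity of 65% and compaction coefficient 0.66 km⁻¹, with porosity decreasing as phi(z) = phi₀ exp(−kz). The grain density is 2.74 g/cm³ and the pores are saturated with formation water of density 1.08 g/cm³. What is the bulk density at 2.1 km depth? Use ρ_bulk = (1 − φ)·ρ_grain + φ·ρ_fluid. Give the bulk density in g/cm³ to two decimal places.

Porosity at depth: phi = 0.65·exp(−0.66×2.1) = 0.65×0.2501 = 0.1625
Bulk density: ρ_b = (1−phi)ρ_g + phi·ρ_f = 0.8375×2.74 + 0.1625×1.08
       = 2.295 + 0.176 = 2.470 g/cm³

2.47 g/cm³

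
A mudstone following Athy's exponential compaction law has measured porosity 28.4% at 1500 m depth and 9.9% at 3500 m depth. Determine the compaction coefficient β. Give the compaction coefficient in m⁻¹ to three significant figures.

Working in km (1 km = 1000 m; β in km⁻¹ = β in m⁻¹ × 1000):
Athy: phi(d) = phi₀ e^(−βd) ⇒ phi₁/phi₂ = e^{β(d₂−d₁)} ⇒ β = ln(phi₁/phi₂)/(d₂−d₁)
β = ln(0.284/0.099) / (3.5 − 1.5) = ln(2.869) / 2 = 1.0539 / 2 = 0.5269 km⁻¹

0.000527 m⁻¹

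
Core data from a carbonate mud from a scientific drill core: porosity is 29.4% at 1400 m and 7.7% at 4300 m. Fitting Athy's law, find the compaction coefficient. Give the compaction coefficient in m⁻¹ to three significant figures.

Working in km (1 km = 1000 m; k in km⁻¹ = k in m⁻¹ × 1000):
Athy: phi(d) = phi₀ e^(−kd) ⇒ phi₁/phi₂ = e^{k(d₂−d₁)} ⇒ k = ln(phi₁/phi₂)/(d₂−d₁)
k = ln(0.294/0.077) / (4.3 − 1.4) = ln(3.818) / 2.9 = 1.3398 / 2.9 = 0.462 km⁻¹

0.000462 m⁻¹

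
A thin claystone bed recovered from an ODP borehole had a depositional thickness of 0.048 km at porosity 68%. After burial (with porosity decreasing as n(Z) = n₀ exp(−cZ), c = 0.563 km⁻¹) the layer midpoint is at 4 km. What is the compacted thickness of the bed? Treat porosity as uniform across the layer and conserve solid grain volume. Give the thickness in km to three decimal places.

0.017 km

Porosity at 4 km: n = 0.68·exp(−0.563×4) = 0.0715
Solid-volume conservation: h(1−n) = h₀(1−n₀) ⇒ h = h₀·(1−n₀)/(1−n)
h = 0.048 × (1 − 0.68)/(1 − 0.0715) = 0.048 × 0.3447 = 0.0165 km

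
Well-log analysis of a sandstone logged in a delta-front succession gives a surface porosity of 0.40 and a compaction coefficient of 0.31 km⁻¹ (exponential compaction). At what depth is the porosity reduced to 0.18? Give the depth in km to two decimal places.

2.58 km

Invert Athy's law: d = ln(phi₀/phi) / k
d = ln(0.4/0.18) / 0.31 = ln(2.222) / 0.31 = 0.7985 / 0.31 = 2.576 km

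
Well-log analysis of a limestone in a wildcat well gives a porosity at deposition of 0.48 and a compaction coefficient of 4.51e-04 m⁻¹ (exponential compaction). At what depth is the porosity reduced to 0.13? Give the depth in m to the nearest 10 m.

Working in km (1 km = 1000 m; k in km⁻¹ = k in m⁻¹ × 1000):
Invert Athy's law: z = ln(φ₀/φ) / k
z = ln(0.48/0.13) / 0.451 = ln(3.692) / 0.451 = 1.3063 / 0.451 = 2.896 km

2900 m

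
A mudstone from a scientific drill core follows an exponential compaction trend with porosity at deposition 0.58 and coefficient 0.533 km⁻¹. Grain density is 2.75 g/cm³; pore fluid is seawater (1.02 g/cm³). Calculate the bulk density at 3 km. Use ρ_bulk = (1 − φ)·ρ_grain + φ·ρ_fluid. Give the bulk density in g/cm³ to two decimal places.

2.55 g/cm³

Porosity at depth: phi = 0.58·exp(−0.533×3) = 0.58×0.2021 = 0.1172
Bulk density: ρ_b = (1−phi)ρ_g + phi·ρ_f = 0.8828×2.75 + 0.1172×1.02
       = 2.428 + 0.120 = 2.547 g/cm³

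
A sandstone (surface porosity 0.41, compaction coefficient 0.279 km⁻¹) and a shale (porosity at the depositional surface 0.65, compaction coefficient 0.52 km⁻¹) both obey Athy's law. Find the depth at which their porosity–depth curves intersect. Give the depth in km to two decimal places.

1.91 km

Set phi₀ₐ e^(−kₐZ) = phi₀ᵦ e^(−kᵦZ) ⇒ ln(phi₀ₐ/phi₀ᵦ) = (kₐ − kᵦ)·Z
Z = ln(0.41/0.65) / (0.279 − 0.52) = -0.4608 / -0.241 = 1.912 km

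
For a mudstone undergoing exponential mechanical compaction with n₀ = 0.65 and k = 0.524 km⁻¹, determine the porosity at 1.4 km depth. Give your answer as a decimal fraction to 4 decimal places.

n = n₀·exp(−k·d) = 0.65 × exp(−0.524 × 1.4) = 0.65 × exp(−0.7336)
  = 0.65 × 0.4802 = 0.3121

0.3121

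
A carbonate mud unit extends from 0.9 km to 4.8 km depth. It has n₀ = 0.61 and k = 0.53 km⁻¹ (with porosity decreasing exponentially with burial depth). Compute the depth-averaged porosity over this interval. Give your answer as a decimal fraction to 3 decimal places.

0.160

⟨n⟩ = (1/(Z₂−Z₁)) ∫ n₀ e^(−kZ) dZ = n₀·(e^(−k·Z₁) − e^(−k·Z₂)) / (k·(Z₂−Z₁))
e^(−0.53×0.9) = 0.6206; e^(−0.53×4.8) = 0.0786
⟨n⟩ = 0.61 × (0.6206 − 0.0786) / (0.53 × 3.9) = 0.61 × 0.2623 = 0.1600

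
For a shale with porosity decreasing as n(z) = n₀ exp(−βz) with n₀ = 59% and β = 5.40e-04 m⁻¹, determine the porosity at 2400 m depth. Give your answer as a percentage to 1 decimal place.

16.1%

Working in km (1 km = 1000 m; β in km⁻¹ = β in m⁻¹ × 1000):
n = n₀·exp(−β·z) = 0.59 × exp(−0.54 × 2.4) = 0.59 × exp(−1.296)
  = 0.59 × 0.2736 = 0.1614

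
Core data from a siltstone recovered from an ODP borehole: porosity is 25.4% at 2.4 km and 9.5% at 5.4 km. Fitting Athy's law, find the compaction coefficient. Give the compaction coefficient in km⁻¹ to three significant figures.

0.328 km⁻¹

Athy: φ(Z) = φ₀ e^(−βZ) ⇒ φ₁/φ₂ = e^{β(Z₂−Z₁)} ⇒ β = ln(φ₁/φ₂)/(Z₂−Z₁)
β = ln(0.254/0.095) / (5.4 − 2.4) = ln(2.674) / 3 = 0.9835 / 3 = 0.3278 km⁻¹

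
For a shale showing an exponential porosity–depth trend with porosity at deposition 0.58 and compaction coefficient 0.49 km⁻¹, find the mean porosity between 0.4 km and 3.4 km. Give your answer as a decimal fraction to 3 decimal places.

0.250

⟨φ⟩ = (1/(Z₂−Z₁)) ∫ φ₀ e^(−βZ) dZ = φ₀·(e^(−β·Z₁) − e^(−β·Z₂)) / (β·(Z₂−Z₁))
e^(−0.49×0.4) = 0.8220; e^(−0.49×3.4) = 0.1890
⟨φ⟩ = 0.58 × (0.8220 − 0.1890) / (0.49 × 3) = 0.58 × 0.4306 = 0.2498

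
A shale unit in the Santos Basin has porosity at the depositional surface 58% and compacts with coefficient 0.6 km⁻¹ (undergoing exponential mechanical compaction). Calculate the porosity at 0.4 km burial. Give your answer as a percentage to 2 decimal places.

n = n₀·exp(−k·Z) = 0.58 × exp(−0.6 × 0.4) = 0.58 × exp(−0.24)
  = 0.58 × 0.7866 = 0.4562

45.62%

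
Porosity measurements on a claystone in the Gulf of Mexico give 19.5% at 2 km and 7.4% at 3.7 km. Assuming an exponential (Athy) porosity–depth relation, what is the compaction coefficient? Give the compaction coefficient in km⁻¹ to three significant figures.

Athy: φ(Z) = φ₀ e^(−kZ) ⇒ φ₁/φ₂ = e^{k(Z₂−Z₁)} ⇒ k = ln(φ₁/φ₂)/(Z₂−Z₁)
k = ln(0.195/0.074) / (3.7 − 2) = ln(2.635) / 1.7 = 0.9689 / 1.7 = 0.57 km⁻¹

0.570 km⁻¹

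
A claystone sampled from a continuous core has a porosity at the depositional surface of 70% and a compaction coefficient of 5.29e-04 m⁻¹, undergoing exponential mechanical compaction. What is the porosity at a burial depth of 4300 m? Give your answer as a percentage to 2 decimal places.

Working in km (1 km = 1000 m; β in km⁻¹ = β in m⁻¹ × 1000):
n = n₀·exp(−β·z) = 0.7 × exp(−0.529 × 4.3) = 0.7 × exp(−2.275)
  = 0.7 × 0.1028 = 0.0720

7.20%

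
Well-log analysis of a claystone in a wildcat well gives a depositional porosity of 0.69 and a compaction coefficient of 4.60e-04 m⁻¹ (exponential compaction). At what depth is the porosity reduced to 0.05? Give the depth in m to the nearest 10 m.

Working in km (1 km = 1000 m; β in km⁻¹ = β in m⁻¹ × 1000):
Invert Athy's law: Z = ln(φ₀/φ) / β
Z = ln(0.69/0.05) / 0.46 = ln(13.8) / 0.46 = 2.6247 / 0.46 = 5.706 km

5710 m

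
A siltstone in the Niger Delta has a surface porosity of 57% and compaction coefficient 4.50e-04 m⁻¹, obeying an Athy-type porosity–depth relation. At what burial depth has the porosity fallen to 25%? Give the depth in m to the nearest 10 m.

Working in km (1 km = 1000 m; k in km⁻¹ = k in m⁻¹ × 1000):
Invert Athy's law: d = ln(phi₀/phi) / k
d = ln(0.57/0.25) / 0.45 = ln(2.28) / 0.45 = 0.8242 / 0.45 = 1.832 km

1830 m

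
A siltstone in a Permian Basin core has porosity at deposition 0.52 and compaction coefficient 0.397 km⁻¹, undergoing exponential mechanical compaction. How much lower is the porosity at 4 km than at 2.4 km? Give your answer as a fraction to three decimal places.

0.094

n(2.4) = 0.52·e^(−0.397×2.4) = 0.2005
n(4) = 0.52·e^(−0.397×4) = 0.1063
Δn = 0.2005 − 0.1063 = 0.0943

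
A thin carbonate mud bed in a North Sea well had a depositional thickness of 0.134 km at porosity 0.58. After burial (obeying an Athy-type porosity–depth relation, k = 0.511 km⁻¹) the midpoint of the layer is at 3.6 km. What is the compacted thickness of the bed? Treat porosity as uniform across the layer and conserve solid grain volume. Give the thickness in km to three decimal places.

Porosity at 3.6 km: phi = 0.58·exp(−0.511×3.6) = 0.0922
Solid-volume conservation: h(1−phi) = h₀(1−phi₀) ⇒ h = h₀·(1−phi₀)/(1−phi)
h = 0.134 × (1 − 0.58)/(1 − 0.0922) = 0.134 × 0.4626 = 0.0620 km

0.062 km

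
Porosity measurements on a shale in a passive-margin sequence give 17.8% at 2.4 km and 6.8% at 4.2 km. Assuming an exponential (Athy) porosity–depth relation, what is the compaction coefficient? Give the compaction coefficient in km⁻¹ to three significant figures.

Athy: n(z) = n₀ e^(−cz) ⇒ n₁/n₂ = e^{c(z₂−z₁)} ⇒ c = ln(n₁/n₂)/(z₂−z₁)
c = ln(0.178/0.068) / (4.2 − 2.4) = ln(2.618) / 1.8 = 0.9623 / 1.8 = 0.5346 km⁻¹

0.535 km⁻¹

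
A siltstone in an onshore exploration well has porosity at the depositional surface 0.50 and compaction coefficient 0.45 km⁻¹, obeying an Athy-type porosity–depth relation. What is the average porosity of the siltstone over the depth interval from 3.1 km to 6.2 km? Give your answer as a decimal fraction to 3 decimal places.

0.067

⟨φ⟩ = (1/(z₂−z₁)) ∫ φ₀ e^(−βz) dz = φ₀·(e^(−β·z₁) − e^(−β·z₂)) / (β·(z₂−z₁))
e^(−0.45×3.1) = 0.2478; e^(−0.45×6.2) = 0.0614
⟨φ⟩ = 0.5 × (0.2478 − 0.0614) / (0.45 × 3.1) = 0.5 × 0.1336 = 0.0668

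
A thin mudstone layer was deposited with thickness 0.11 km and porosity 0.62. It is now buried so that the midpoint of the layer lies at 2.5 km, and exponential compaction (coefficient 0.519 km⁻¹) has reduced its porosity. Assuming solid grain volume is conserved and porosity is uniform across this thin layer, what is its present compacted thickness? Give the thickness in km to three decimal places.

0.050 km

Porosity at 2.5 km: phi = 0.62·exp(−0.519×2.5) = 0.1694
Solid-volume conservation: h(1−phi) = h₀(1−phi₀) ⇒ h = h₀·(1−phi₀)/(1−phi)
h = 0.11 × (1 − 0.62)/(1 − 0.1694) = 0.11 × 0.4575 = 0.0503 km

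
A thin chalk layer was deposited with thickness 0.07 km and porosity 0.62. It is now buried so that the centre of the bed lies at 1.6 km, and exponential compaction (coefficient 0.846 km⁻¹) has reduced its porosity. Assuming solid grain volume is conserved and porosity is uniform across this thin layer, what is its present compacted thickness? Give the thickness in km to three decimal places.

Porosity at 1.6 km: phi = 0.62·exp(−0.846×1.6) = 0.1602
Solid-volume conservation: h(1−phi) = h₀(1−phi₀) ⇒ h = h₀·(1−phi₀)/(1−phi)
h = 0.07 × (1 − 0.62)/(1 − 0.1602) = 0.07 × 0.4525 = 0.0317 km

0.032 km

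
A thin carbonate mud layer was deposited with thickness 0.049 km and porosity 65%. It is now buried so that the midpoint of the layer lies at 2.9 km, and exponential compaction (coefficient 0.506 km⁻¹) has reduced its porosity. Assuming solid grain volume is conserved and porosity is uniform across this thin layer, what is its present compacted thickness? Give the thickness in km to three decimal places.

0.020 km

Porosity at 2.9 km: φ = 0.65·exp(−0.506×2.9) = 0.1498
Solid-volume conservation: h(1−φ) = h₀(1−φ₀) ⇒ h = h₀·(1−φ₀)/(1−φ)
h = 0.049 × (1 − 0.65)/(1 − 0.1498) = 0.049 × 0.4117 = 0.0202 km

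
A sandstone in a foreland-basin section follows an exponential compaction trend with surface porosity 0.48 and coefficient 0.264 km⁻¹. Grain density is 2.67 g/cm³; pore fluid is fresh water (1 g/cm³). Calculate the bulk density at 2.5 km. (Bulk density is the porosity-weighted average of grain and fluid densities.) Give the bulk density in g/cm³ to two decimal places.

2.26 g/cm³

Porosity at depth: n = 0.48·exp(−0.264×2.5) = 0.48×0.5169 = 0.2481
Bulk density: ρ_b = (1−n)ρ_g + n·ρ_f = 0.7519×2.67 + 0.2481×1
       = 2.008 + 0.248 = 2.256 g/cm³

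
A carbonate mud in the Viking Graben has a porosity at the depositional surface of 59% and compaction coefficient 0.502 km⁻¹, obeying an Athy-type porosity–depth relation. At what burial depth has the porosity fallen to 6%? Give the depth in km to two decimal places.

Invert Athy's law: Z = ln(phi₀/phi) / c
Z = ln(0.59/0.06) / 0.502 = ln(9.833) / 0.502 = 2.2858 / 0.502 = 4.553 km

4.55 km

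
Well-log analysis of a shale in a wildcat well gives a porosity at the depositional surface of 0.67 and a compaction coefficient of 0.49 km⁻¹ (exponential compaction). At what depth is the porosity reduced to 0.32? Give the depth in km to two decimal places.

Invert Athy's law: Z = ln(n₀/n) / k
Z = ln(0.67/0.32) / 0.49 = ln(2.094) / 0.49 = 0.7390 / 0.49 = 1.508 km

1.51 km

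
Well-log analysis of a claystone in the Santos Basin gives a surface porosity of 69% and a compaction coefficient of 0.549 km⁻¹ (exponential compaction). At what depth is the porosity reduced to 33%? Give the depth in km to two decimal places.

Invert Athy's law: Z = ln(n₀/n) / β
Z = ln(0.69/0.33) / 0.549 = ln(2.091) / 0.549 = 0.7376 / 0.549 = 1.344 km

1.34 km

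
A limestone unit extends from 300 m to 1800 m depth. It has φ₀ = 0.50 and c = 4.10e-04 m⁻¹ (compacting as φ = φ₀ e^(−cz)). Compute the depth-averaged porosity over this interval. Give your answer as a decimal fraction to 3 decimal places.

0.330

Working in km (1 km = 1000 m; c in km⁻¹ = c in m⁻¹ × 1000):
⟨φ⟩ = (1/(z₂−z₁)) ∫ φ₀ e^(−cz) dz = φ₀·(e^(−c·z₁) − e^(−c·z₂)) / (c·(z₂−z₁))
e^(−0.41×0.3) = 0.8843; e^(−0.41×1.8) = 0.4781
⟨φ⟩ = 0.5 × (0.8843 − 0.4781) / (0.41 × 1.5) = 0.5 × 0.6605 = 0.3302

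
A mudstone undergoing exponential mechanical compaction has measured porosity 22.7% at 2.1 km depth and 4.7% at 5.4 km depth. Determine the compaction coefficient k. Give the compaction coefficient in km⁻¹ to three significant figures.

0.477 km⁻¹

Athy: n(Z) = n₀ e^(−kZ) ⇒ n₁/n₂ = e^{k(Z₂−Z₁)} ⇒ k = ln(n₁/n₂)/(Z₂−Z₁)
k = ln(0.227/0.047) / (5.4 − 2.1) = ln(4.83) / 3.3 = 1.5748 / 3.3 = 0.4772 km⁻¹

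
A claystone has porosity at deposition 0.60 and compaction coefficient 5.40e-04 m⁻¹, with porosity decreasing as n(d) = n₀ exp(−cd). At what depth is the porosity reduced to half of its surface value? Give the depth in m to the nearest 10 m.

Working in km (1 km = 1000 m; c in km⁻¹ = c in m⁻¹ × 1000):
n/n₀ = 1/2 ⇒ exp(−c·d) = 1/2 ⇒ d = ln(2) / c
d = 0.6931 / 0.54 = 1.284 km

1280 m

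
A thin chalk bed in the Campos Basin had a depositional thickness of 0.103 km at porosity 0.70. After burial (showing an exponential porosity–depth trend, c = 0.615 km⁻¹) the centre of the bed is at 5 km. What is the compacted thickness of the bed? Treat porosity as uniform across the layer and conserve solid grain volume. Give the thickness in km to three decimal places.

0.032 km

Porosity at 5 km: phi = 0.7·exp(−0.615×5) = 0.0323
Solid-volume conservation: h(1−phi) = h₀(1−phi₀) ⇒ h = h₀·(1−phi₀)/(1−phi)
h = 0.103 × (1 − 0.7)/(1 − 0.0323) = 0.103 × 0.3100 = 0.0319 km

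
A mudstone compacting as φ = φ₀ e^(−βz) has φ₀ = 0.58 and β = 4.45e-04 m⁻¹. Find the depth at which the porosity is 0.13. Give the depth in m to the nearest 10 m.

3360 m

Working in km (1 km = 1000 m; β in km⁻¹ = β in m⁻¹ × 1000):
Invert Athy's law: z = ln(φ₀/φ) / β
z = ln(0.58/0.13) / 0.445 = ln(4.462) / 0.445 = 1.4955 / 0.445 = 3.361 km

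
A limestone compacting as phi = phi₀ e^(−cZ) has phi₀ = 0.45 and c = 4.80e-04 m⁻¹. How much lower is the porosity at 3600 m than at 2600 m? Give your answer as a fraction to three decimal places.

Working in km (1 km = 1000 m; c in km⁻¹ = c in m⁻¹ × 1000):
phi(2.6) = 0.45·e^(−0.48×2.6) = 0.1292
phi(3.6) = 0.45·e^(−0.48×3.6) = 0.0799
Δphi = 0.1292 − 0.0799 = 0.0492

0.049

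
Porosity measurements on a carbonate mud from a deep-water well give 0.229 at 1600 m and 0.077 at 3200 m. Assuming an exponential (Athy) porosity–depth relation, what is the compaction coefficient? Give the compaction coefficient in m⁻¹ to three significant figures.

Working in km (1 km = 1000 m; β in km⁻¹ = β in m⁻¹ × 1000):
Athy: n(Z) = n₀ e^(−βZ) ⇒ n₁/n₂ = e^{β(Z₂−Z₁)} ⇒ β = ln(n₁/n₂)/(Z₂−Z₁)
β = ln(0.229/0.077) / (3.2 − 1.6) = ln(2.974) / 1.6 = 1.0899 / 1.6 = 0.6812 km⁻¹

0.000681 m⁻¹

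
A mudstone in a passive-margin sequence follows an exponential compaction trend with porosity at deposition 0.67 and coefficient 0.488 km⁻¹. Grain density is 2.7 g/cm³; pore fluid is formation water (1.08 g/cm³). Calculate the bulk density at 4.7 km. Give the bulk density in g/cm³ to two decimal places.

Porosity at depth: φ = 0.67·exp(−0.488×4.7) = 0.67×0.1009 = 0.0676
Bulk density: ρ_b = (1−φ)ρ_g + φ·ρ_f = 0.9324×2.7 + 0.0676×1.08
       = 2.517 + 0.073 = 2.590 g/cm³

2.59 g/cm³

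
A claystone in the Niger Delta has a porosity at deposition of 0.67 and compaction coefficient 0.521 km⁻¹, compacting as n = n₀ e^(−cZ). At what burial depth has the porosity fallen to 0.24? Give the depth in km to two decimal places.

1.97 km

Invert Athy's law: Z = ln(n₀/n) / c
Z = ln(0.67/0.24) / 0.521 = ln(2.792) / 0.521 = 1.0266 / 0.521 = 1.971 km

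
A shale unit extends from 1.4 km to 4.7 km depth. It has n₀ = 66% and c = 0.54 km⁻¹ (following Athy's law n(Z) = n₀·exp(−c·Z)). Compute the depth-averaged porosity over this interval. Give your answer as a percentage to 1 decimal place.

14.5%

⟨n⟩ = (1/(Z₂−Z₁)) ∫ n₀ e^(−cZ) dZ = n₀·(e^(−c·Z₁) − e^(−c·Z₂)) / (c·(Z₂−Z₁))
e^(−0.54×1.4) = 0.4695; e^(−0.54×4.7) = 0.0790
⟨n⟩ = 0.66 × (0.4695 − 0.0790) / (0.54 × 3.3) = 0.66 × 0.2191 = 0.1446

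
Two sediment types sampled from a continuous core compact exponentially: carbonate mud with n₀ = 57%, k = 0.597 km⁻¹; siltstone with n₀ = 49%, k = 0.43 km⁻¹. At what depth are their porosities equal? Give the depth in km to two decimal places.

0.91 km

Set n₀ₐ e^(−kₐz) = n₀ᵦ e^(−kᵦz) ⇒ ln(n₀ₐ/n₀ᵦ) = (kₐ − kᵦ)·z
z = ln(0.57/0.49) / (0.597 − 0.43) = 0.1512 / 0.167 = 0.906 km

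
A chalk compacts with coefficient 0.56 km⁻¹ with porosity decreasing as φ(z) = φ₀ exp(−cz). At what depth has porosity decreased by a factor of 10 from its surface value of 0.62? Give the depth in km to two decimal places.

φ/φ₀ = 1/10 ⇒ exp(−c·z) = 1/10 ⇒ z = ln(10) / c
z = 2.3026 / 0.56 = 4.112 km

4.11 km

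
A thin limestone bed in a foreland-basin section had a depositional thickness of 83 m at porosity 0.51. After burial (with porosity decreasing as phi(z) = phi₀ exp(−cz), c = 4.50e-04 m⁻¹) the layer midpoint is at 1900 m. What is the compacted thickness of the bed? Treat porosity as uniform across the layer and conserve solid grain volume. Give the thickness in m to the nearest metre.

Working in km (1 km = 1000 m; c in km⁻¹ = c in m⁻¹ × 1000):
Porosity at 1.9 km: phi = 0.51·exp(−0.45×1.9) = 0.2169
Solid-volume conservation: h(1−phi) = h₀(1−phi₀) ⇒ h = h₀·(1−phi₀)/(1−phi)
h = 0.083 × (1 − 0.51)/(1 − 0.2169) = 0.083 × 0.6257 = 0.0519 km

52 m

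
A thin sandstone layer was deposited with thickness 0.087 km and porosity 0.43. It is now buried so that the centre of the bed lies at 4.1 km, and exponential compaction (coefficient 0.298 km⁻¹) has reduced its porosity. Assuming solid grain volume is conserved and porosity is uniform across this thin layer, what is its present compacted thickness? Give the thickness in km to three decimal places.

0.057 km

Porosity at 4.1 km: φ = 0.43·exp(−0.298×4.1) = 0.1267
Solid-volume conservation: h(1−φ) = h₀(1−φ₀) ⇒ h = h₀·(1−φ₀)/(1−φ)
h = 0.087 × (1 − 0.43)/(1 − 0.1267) = 0.087 × 0.6527 = 0.0568 km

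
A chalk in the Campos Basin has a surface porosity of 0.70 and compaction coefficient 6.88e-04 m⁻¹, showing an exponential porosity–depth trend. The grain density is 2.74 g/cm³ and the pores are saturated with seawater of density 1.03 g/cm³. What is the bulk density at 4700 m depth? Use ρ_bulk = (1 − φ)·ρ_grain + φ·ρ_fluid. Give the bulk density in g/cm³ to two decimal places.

Working in km (1 km = 1000 m; β in km⁻¹ = β in m⁻¹ × 1000):
Porosity at depth: n = 0.7·exp(−0.688×4.7) = 0.7×0.0394 = 0.0276
Bulk density: ρ_b = (1−n)ρ_g + n·ρ_f = 0.9724×2.74 + 0.0276×1.03
       = 2.664 + 0.028 = 2.693 g/cm³

2.69 g/cm³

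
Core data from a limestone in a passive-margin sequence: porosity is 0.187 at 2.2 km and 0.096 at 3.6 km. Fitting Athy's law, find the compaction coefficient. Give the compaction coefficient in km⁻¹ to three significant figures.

Athy: φ(z) = φ₀ e^(−βz) ⇒ φ₁/φ₂ = e^{β(z₂−z₁)} ⇒ β = ln(φ₁/φ₂)/(z₂−z₁)
β = ln(0.187/0.096) / (3.6 − 2.2) = ln(1.948) / 1.4 = 0.6668 / 1.4 = 0.4763 km⁻¹

0.476 km⁻¹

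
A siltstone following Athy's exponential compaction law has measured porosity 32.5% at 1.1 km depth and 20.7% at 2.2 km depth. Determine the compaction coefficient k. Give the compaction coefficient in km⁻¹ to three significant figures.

Athy: φ(Z) = φ₀ e^(−kZ) ⇒ φ₁/φ₂ = e^{k(Z₂−Z₁)} ⇒ k = ln(φ₁/φ₂)/(Z₂−Z₁)
k = ln(0.325/0.207) / (2.2 − 1.1) = ln(1.57) / 1.1 = 0.4511 / 1.1 = 0.4101 km⁻¹

0.410 km⁻¹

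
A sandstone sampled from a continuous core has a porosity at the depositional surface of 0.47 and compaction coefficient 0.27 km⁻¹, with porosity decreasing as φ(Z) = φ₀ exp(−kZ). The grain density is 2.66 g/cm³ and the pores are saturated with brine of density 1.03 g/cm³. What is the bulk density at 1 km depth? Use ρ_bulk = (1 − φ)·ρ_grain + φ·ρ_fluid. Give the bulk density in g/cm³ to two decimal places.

2.08 g/cm³

Porosity at depth: φ = 0.47·exp(−0.27×1) = 0.47×0.7634 = 0.3588
Bulk density: ρ_b = (1−φ)ρ_g + φ·ρ_f = 0.6412×2.66 + 0.3588×1.03
       = 1.706 + 0.370 = 2.075 g/cm³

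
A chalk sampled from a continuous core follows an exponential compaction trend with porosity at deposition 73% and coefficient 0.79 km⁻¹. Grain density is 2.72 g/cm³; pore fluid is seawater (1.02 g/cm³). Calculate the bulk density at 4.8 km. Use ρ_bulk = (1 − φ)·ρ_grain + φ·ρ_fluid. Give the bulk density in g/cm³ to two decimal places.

2.69 g/cm³

Porosity at depth: φ = 0.73·exp(−0.79×4.8) = 0.73×0.0226 = 0.0165
Bulk density: ρ_b = (1−φ)ρ_g + φ·ρ_f = 0.9835×2.72 + 0.0165×1.02
       = 2.675 + 0.017 = 2.692 g/cm³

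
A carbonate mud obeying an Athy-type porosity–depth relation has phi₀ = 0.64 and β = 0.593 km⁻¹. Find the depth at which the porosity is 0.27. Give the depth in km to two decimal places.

1.46 km

Invert Athy's law: z = ln(phi₀/phi) / β
z = ln(0.64/0.27) / 0.593 = ln(2.37) / 0.593 = 0.8630 / 0.593 = 1.455 km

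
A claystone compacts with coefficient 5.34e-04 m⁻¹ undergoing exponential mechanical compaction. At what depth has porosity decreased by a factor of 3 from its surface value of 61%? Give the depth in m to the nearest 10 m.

2060 m

Working in km (1 km = 1000 m; c in km⁻¹ = c in m⁻¹ × 1000):
n/n₀ = 1/3 ⇒ exp(−c·Z) = 1/3 ⇒ Z = ln(3) / c
Z = 1.0986 / 0.534 = 2.057 km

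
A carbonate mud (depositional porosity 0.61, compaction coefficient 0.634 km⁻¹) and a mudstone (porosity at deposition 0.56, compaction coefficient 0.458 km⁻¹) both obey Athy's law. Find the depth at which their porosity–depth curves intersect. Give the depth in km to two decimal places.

Set phi₀ₐ e^(−βₐd) = phi₀ᵦ e^(−βᵦd) ⇒ ln(phi₀ₐ/phi₀ᵦ) = (βₐ − βᵦ)·d
d = ln(0.61/0.56) / (0.634 − 0.458) = 0.0855 / 0.176 = 0.486 km

0.49 km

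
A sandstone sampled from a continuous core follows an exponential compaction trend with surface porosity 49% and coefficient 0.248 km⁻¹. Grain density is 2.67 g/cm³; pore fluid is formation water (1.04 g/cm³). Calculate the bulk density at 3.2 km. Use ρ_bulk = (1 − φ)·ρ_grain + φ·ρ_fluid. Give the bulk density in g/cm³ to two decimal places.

2.31 g/cm³

Porosity at depth: φ = 0.49·exp(−0.248×3.2) = 0.49×0.4522 = 0.2216
Bulk density: ρ_b = (1−φ)ρ_g + φ·ρ_f = 0.7784×2.67 + 0.2216×1.04
       = 2.078 + 0.230 = 2.309 g/cm³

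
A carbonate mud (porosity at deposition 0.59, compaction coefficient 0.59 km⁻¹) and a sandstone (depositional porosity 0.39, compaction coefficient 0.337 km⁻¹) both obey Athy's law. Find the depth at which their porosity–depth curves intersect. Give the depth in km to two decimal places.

1.64 km

Set n₀ₐ e^(−βₐz) = n₀ᵦ e^(−βᵦz) ⇒ ln(n₀ₐ/n₀ᵦ) = (βₐ − βᵦ)·z
z = ln(0.59/0.39) / (0.59 − 0.337) = 0.4140 / 0.253 = 1.636 km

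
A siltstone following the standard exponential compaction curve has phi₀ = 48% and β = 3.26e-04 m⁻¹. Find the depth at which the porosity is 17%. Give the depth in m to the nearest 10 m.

3180 m

Working in km (1 km = 1000 m; β in km⁻¹ = β in m⁻¹ × 1000):
Invert Athy's law: z = ln(phi₀/phi) / β
z = ln(0.48/0.17) / 0.326 = ln(2.824) / 0.326 = 1.0380 / 0.326 = 3.184 km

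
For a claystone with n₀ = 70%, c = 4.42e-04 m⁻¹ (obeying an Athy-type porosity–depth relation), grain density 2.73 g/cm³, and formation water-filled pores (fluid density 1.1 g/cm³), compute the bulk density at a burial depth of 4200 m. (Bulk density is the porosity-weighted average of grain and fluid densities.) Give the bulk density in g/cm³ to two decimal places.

2.55 g/cm³

Working in km (1 km = 1000 m; c in km⁻¹ = c in m⁻¹ × 1000):
Porosity at depth: n = 0.7·exp(−0.442×4.2) = 0.7×0.1562 = 0.1094
Bulk density: ρ_b = (1−n)ρ_g + n·ρ_f = 0.8906×2.73 + 0.1094×1.1
       = 2.431 + 0.120 = 2.552 g/cm³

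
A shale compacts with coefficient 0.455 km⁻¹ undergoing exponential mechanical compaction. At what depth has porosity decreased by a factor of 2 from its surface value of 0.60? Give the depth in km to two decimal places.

n/n₀ = 1/2 ⇒ exp(−c·d) = 1/2 ⇒ d = ln(2) / c
d = 0.6931 / 0.455 = 1.523 km

1.52 km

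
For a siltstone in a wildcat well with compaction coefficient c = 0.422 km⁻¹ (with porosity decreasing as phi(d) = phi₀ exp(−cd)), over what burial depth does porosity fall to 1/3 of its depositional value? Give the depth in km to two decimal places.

phi/phi₀ = 1/3 ⇒ exp(−c·d) = 1/3 ⇒ d = ln(3) / c
d = 1.0986 / 0.422 = 2.603 km

2.60 km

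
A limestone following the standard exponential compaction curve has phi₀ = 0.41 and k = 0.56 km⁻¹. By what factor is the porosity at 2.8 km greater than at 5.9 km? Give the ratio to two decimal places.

phi(d₁)/phi(d₂) = e^(−k·d₁)/e^(−k·d₂) = e^{k(d₂−d₁)}
= exp(0.56 × 3.1) = exp(1.736) = 5.6746

5.67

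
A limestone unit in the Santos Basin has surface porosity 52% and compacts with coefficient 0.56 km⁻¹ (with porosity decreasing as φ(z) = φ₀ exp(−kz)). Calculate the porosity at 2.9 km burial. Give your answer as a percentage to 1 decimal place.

φ = φ₀·exp(−k·z) = 0.52 × exp(−0.56 × 2.9) = 0.52 × exp(−1.624)
  = 0.52 × 0.1971 = 0.1025

10.2%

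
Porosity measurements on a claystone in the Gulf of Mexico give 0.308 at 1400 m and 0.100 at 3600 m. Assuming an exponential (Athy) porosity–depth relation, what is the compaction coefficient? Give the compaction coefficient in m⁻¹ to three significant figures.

0.000511 m⁻¹

Working in km (1 km = 1000 m; k in km⁻¹ = k in m⁻¹ × 1000):
Athy: n(d) = n₀ e^(−kd) ⇒ n₁/n₂ = e^{k(d₂−d₁)} ⇒ k = ln(n₁/n₂)/(d₂−d₁)
k = ln(0.308/0.1) / (3.6 − 1.4) = ln(3.08) / 2.2 = 1.1249 / 2.2 = 0.5113 km⁻¹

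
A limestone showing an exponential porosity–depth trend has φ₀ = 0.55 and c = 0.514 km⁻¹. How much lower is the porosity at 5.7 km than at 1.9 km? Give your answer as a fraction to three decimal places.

φ(1.9) = 0.55·e^(−0.514×1.9) = 0.2071
φ(5.7) = 0.55·e^(−0.514×5.7) = 0.0294
Δφ = 0.2071 − 0.0294 = 0.1777

0.178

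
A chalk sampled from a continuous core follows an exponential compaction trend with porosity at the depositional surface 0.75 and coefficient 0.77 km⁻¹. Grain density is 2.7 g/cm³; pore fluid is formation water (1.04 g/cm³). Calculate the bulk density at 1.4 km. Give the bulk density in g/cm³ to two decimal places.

2.28 g/cm³

Porosity at depth: n = 0.75·exp(−0.77×1.4) = 0.75×0.3403 = 0.2552
Bulk density: ρ_b = (1−n)ρ_g + n·ρ_f = 0.7448×2.7 + 0.2552×1.04
       = 2.011 + 0.265 = 2.276 g/cm³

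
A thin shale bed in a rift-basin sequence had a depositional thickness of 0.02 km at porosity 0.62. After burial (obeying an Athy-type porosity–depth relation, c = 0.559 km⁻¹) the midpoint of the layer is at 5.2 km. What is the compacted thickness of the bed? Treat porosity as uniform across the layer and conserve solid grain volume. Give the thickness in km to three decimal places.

0.008 km

Porosity at 5.2 km: phi = 0.62·exp(−0.559×5.2) = 0.0339
Solid-volume conservation: h(1−phi) = h₀(1−phi₀) ⇒ h = h₀·(1−phi₀)/(1−phi)
h = 0.02 × (1 − 0.62)/(1 − 0.0339) = 0.02 × 0.3933 = 0.0079 km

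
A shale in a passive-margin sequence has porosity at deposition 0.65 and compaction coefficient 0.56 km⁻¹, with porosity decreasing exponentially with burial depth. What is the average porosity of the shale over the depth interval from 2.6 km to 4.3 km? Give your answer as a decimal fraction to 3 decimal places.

⟨phi⟩ = (1/(d₂−d₁)) ∫ phi₀ e^(−βd) dd = phi₀·(e^(−β·d₁) − e^(−β·d₂)) / (β·(d₂−d₁))
e^(−0.56×2.6) = 0.2332; e^(−0.56×4.3) = 0.0900
⟨phi⟩ = 0.65 × (0.2332 − 0.0900) / (0.56 × 1.7) = 0.65 × 0.1504 = 0.0978

0.098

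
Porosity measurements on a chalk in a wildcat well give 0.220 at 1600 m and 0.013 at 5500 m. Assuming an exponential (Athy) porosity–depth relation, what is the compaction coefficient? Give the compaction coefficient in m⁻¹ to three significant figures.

0.000725 m⁻¹

Working in km (1 km = 1000 m; k in km⁻¹ = k in m⁻¹ × 1000):
Athy: φ(d) = φ₀ e^(−kd) ⇒ φ₁/φ₂ = e^{k(d₂−d₁)} ⇒ k = ln(φ₁/φ₂)/(d₂−d₁)
k = ln(0.22/0.013) / (5.5 − 1.6) = ln(16.92) / 3.9 = 2.8287 / 3.9 = 0.7253 km⁻¹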